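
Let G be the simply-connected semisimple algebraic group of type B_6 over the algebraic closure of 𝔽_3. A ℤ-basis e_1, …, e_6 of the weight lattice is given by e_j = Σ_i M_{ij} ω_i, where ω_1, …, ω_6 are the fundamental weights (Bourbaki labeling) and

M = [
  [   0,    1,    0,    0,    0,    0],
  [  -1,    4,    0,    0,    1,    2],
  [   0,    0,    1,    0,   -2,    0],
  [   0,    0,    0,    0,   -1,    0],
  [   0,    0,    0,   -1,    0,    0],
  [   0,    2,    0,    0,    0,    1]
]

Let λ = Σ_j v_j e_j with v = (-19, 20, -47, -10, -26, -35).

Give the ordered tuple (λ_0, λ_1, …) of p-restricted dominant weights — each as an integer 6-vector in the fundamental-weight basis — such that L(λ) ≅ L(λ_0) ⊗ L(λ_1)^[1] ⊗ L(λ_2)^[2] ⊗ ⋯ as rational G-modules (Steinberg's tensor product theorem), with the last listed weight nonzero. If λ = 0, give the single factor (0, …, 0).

((2, 0, 2, 2, 1, 2), (0, 1, 1, 2, 0, 1), (2, 0, 0, 2, 1, 0))

Change of basis e → ω: c = M·v where v = (-19, 20, -47, -10, -26, -35):
  c_1 = 0*-19 + 1*20 + 0*-47 + 0*-10 + 0*-26 + 0*-35 = 20
  c_2 = -1*-19 + 4*20 + 0*-47 + 0*-10 + 1*-26 + 2*-35 = 3
  c_3 = 0*-19 + 0*20 + 1*-47 + 0*-10 + -2*-26 + 0*-35 = 5
  c_4 = 0*-19 + 0*20 + 0*-47 + 0*-10 + -1*-26 + 0*-35 = 26
  c_5 = 0*-19 + 0*20 + 0*-47 + -1*-10 + 0*-26 + 0*-35 = 10
  c_6 = 0*-19 + 2*20 + 0*-47 + 0*-10 + 0*-26 + 1*-35 = 5
Base-3 expansion of each c_i:
  c_1 = 20 = 2·3^0 + 0·3^1 + 2·3^2
  c_2 = 3 = 0·3^0 + 1·3^1
  c_3 = 5 = 2·3^0 + 1·3^1
  c_4 = 26 = 2·3^0 + 2·3^1 + 2·3^2
  c_5 = 10 = 1·3^0 + 0·3^1 + 1·3^2
  c_6 = 5 = 2·3^0 + 1·3^1
p-restricted factor λ_0 = (2, 0, 2, 2, 1, 2)
p-restricted factor λ_1 = (0, 1, 1, 2, 0, 1)
p-restricted factor λ_2 = (2, 0, 0, 2, 1, 0)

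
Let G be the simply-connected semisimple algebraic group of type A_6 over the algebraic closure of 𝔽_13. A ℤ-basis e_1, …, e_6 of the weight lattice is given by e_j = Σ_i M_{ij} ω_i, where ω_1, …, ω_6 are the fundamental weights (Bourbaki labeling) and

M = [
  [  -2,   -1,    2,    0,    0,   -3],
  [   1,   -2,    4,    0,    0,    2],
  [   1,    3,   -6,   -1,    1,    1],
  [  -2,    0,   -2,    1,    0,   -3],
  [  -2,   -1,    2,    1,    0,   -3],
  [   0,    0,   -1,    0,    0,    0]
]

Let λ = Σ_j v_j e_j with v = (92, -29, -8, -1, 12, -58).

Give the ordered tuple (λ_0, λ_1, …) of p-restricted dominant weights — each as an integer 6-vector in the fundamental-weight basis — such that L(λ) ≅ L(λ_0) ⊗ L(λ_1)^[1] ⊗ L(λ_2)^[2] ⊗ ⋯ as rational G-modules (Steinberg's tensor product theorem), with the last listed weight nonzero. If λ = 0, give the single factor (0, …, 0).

ω-coordinates c = M·v, v = (92, -29, -8, -1, 12, -58):
  c_1 = -2*92 + -1*-29 + 2*-8 + 0*-1 + 0*12 + -3*-58 = 3
  c_2 = 1*92 + -2*-29 + 4*-8 + 0*-1 + 0*12 + 2*-58 = 2
  c_3 = 1*92 + 3*-29 + -6*-8 + -1*-1 + 1*12 + 1*-58 = 8
  c_4 = -2*92 + 0*-29 + -2*-8 + 1*-1 + 0*12 + -3*-58 = 5
  c_5 = -2*92 + -1*-29 + 2*-8 + 1*-1 + 0*12 + -3*-58 = 2
  c_6 = 0*92 + 0*-29 + -1*-8 + 0*-1 + 0*12 + 0*-58 = 8
Writing each c_i in base p = 13:
  c_1 = 3 = 3·13^0
  c_2 = 2 = 2·13^0
  c_3 = 8 = 8·13^0
  c_4 = 5 = 5·13^0
  c_5 = 2 = 2·13^0
  c_6 = 8 = 8·13^0
Factor λ_0 = (3, 2, 8, 5, 2, 8)

((3, 2, 8, 5, 2, 8),)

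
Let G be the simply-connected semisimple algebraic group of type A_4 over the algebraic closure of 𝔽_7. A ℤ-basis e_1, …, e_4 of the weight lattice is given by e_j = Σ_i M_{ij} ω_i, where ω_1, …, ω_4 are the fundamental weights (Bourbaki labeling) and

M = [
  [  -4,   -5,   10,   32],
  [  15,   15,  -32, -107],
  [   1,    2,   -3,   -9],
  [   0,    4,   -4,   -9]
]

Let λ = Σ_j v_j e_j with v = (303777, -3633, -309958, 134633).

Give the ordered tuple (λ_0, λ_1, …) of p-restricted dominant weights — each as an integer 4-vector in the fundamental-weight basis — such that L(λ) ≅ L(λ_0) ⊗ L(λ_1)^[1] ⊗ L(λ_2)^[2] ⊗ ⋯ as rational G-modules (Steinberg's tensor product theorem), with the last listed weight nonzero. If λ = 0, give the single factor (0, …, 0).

Converting to the ω-basis (c_i = row i of M dotted with v = (303777, -3633, -309958, 134633)):
  c_1 = (-4)·(303777) + (-5)·(-3633) + (10)·(-309958) + (32)·(134633) = 11733
  c_2 = (15)·(303777) + (15)·(-3633) + (-32)·(-309958) + (-107)·(134633) = 15085
  c_3 = (1)·(303777) + (2)·(-3633) + (-3)·(-309958) + (-9)·(134633) = 14688
  c_4 = (0)·(303777) + (4)·(-3633) + (-4)·(-309958) + (-9)·(134633) = 13603
Writing each c_i in base p = 7:
  c_1 = 11733 = 1·7^0 + 3·7^1 + 1·7^2 + 6·7^3 + 4·7^4
  c_2 = 15085 = 0·7^0 + 6·7^1 + 6·7^2 + 1·7^3 + 6·7^4
  c_3 = 14688 = 2·7^0 + 5·7^1 + 5·7^2 + 0·7^3 + 6·7^4
  c_4 = 13603 = 2·7^0 + 4·7^1 + 4·7^2 + 4·7^3 + 5·7^4
Factor λ_0 = (1, 0, 2, 2)
Factor λ_1 = (3, 6, 5, 4)
Factor λ_2 = (1, 6, 5, 4)
Factor λ_3 = (6, 1, 0, 4)
Factor λ_4 = (4, 6, 6, 5)

((1, 0, 2, 2), (3, 6, 5, 4), (1, 6, 5, 4), (6, 1, 0, 4), (4, 6, 6, 5))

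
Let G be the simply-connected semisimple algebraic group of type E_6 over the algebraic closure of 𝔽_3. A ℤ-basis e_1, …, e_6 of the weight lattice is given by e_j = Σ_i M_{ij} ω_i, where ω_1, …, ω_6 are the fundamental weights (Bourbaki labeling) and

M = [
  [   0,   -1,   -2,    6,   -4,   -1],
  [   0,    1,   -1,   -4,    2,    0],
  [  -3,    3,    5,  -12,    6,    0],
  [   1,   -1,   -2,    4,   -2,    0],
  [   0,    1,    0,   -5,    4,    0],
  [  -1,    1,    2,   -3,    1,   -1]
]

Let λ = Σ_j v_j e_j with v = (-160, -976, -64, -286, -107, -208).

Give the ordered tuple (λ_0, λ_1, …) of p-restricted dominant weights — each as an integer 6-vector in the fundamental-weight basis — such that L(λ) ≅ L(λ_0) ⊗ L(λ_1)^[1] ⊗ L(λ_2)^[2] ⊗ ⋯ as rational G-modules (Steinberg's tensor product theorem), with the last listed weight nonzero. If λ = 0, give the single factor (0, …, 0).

((0, 0, 1, 2, 2, 0), (2, 0, 1, 1, 2, 2), (2, 2, 2, 1, 2, 1))

In the fundamental-weight basis, λ has coordinates c = M·v (v = (-160, -976, -64, -286, -107, -208)):
  c_1 = (0)·(-160) + (-1)·(-976) + (-2)·(-64) + (6)·(-286) + (-4)·(-107) + (-1)·(-208) = 24
  c_2 = (0)·(-160) + (1)·(-976) + (-1)·(-64) + (-4)·(-286) + (2)·(-107) + (0)·(-208) = 18
  c_3 = (-3)·(-160) + (3)·(-976) + (5)·(-64) + (-12)·(-286) + (6)·(-107) + (0)·(-208) = 22
  c_4 = (1)·(-160) + (-1)·(-976) + (-2)·(-64) + (4)·(-286) + (-2)·(-107) + (0)·(-208) = 14
  c_5 = (0)·(-160) + (1)·(-976) + (0)·(-64) + (-5)·(-286) + (4)·(-107) + (0)·(-208) = 26
  c_6 = (-1)·(-160) + (1)·(-976) + (2)·(-64) + (-3)·(-286) + (1)·(-107) + (-1)·(-208) = 15
p = 3; digits c_i = Σ_j d_{ij}·3^j, 0 ≤ d_{ij} < 3:
  c_1 = 24 = 0·3^0 + 2·3^1 + 2·3^2
  c_2 = 18 = 0·3^0 + 0·3^1 + 2·3^2
  c_3 = 22 = 1·3^0 + 1·3^1 + 2·3^2
  c_4 = 14 = 2·3^0 + 1·3^1 + 1·3^2
  c_5 = 26 = 2·3^0 + 2·3^1 + 2·3^2
  c_6 = 15 = 0·3^0 + 2·3^1 + 1·3^2
Factor λ_0 = (0, 0, 1, 2, 2, 0)
Factor λ_1 = (2, 0, 1, 1, 2, 2)
Factor λ_2 = (2, 2, 2, 1, 2, 1)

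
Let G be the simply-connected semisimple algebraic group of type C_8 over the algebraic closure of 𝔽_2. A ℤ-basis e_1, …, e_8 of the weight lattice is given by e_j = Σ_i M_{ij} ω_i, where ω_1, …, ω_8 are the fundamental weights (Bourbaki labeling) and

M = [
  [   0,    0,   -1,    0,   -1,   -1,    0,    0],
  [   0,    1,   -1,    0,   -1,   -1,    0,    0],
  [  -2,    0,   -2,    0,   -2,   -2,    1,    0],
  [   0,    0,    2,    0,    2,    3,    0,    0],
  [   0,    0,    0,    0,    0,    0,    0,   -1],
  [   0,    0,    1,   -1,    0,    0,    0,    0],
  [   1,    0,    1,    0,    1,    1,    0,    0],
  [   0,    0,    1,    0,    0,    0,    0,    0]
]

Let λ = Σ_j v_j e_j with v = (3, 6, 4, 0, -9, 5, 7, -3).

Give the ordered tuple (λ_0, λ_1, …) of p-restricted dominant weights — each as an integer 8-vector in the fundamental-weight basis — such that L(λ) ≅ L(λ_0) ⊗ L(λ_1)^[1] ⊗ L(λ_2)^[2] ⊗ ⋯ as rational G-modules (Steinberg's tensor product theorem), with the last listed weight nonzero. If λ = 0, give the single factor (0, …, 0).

((0, 0, 1, 1, 1, 0, 1, 0), (0, 1, 0, 0, 1, 0, 1, 0), (0, 1, 0, 1, 0, 1, 0, 1))

Converting to the ω-basis (c_i = row i of M dotted with v = (3, 6, 4, 0, -9, 5, 7, -3)):
  c_1 = 0*3 + 0*6 + -1*4 + 0*0 + -1*-9 + -1*5 + 0*7 + 0*-3 = 0
  c_2 = 0*3 + 1*6 + -1*4 + 0*0 + -1*-9 + -1*5 + 0*7 + 0*-3 = 6
  c_3 = -2*3 + 0*6 + -2*4 + 0*0 + -2*-9 + -2*5 + 1*7 + 0*-3 = 1
  c_4 = 0*3 + 0*6 + 2*4 + 0*0 + 2*-9 + 3*5 + 0*7 + 0*-3 = 5
  c_5 = 0*3 + 0*6 + 0*4 + 0*0 + 0*-9 + 0*5 + 0*7 + -1*-3 = 3
  c_6 = 0*3 + 0*6 + 1*4 + -1*0 + 0*-9 + 0*5 + 0*7 + 0*-3 = 4
  c_7 = 1*3 + 0*6 + 1*4 + 0*0 + 1*-9 + 1*5 + 0*7 + 0*-3 = 3
  c_8 = 0*3 + 0*6 + 1*4 + 0*0 + 0*-9 + 0*5 + 0*7 + 0*-3 = 4
Base-2 expansion of each c_i:
  c_1 = 0
  c_2 = 6 = 0·2^0 + 1·2^1 + 1·2^2
  c_3 = 1 = 1·2^0
  c_4 = 5 = 1·2^0 + 0·2^1 + 1·2^2
  c_5 = 3 = 1·2^0 + 1·2^1
  c_6 = 4 = 0·2^0 + 0·2^1 + 1·2^2
  c_7 = 3 = 1·2^0 + 1·2^1
  c_8 = 4 = 0·2^0 + 0·2^1 + 1·2^2
Factor λ_0 = (0, 0, 1, 1, 1, 0, 1, 0)
Factor λ_1 = (0, 1, 0, 0, 1, 0, 1, 0)
Factor λ_2 = (0, 1, 0, 1, 0, 1, 0, 1)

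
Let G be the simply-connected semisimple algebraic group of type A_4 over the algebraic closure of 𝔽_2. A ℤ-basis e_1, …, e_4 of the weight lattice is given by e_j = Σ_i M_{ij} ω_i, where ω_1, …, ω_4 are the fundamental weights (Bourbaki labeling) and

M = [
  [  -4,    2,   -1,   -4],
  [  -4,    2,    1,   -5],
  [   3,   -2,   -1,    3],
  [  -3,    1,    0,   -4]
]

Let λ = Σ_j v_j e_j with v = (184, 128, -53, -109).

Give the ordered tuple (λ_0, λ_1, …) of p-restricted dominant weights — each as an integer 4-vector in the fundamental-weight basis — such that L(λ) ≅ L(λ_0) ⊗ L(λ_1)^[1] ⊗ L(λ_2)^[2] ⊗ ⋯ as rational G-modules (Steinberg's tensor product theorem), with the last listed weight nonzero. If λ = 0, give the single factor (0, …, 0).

((1, 0, 0, 0), (0, 0, 1, 0), (0, 1, 1, 1), (1, 1, 0, 1), (0, 0, 1, 0))

Change of basis e → ω: c = M·v where v = (184, 128, -53, -109):
  c_1 = (-4)·(184) + 2·128 + (-1)·(-53) + (-4)·(-109) = 9
  c_2 = (-4)·(184) + 2·128 + (1)·(-53) + (-5)·(-109) = 12
  c_3 = 3·184 + (-2)·(128) + (-1)·(-53) + (3)·(-109) = 22
  c_4 = (-3)·(184) + 1·128 + (0)·(-53) + (-4)·(-109) = 12
Expand coordinatewise in base 2:
  c_1 = 9 = 1·2^0 + 0·2^1 + 0·2^2 + 1·2^3
  c_2 = 12 = 0·2^0 + 0·2^1 + 1·2^2 + 1·2^3
  c_3 = 22 = 0·2^0 + 1·2^1 + 1·2^2 + 0·2^3 + 1·2^4
  c_4 = 12 = 0·2^0 + 0·2^1 + 1·2^2 + 1·2^3
Factor λ_0 = (1, 0, 0, 0)
Factor λ_1 = (0, 0, 1, 0)
Factor λ_2 = (0, 1, 1, 1)
Factor λ_3 = (1, 1, 0, 1)
Factor λ_4 = (0, 0, 1, 0)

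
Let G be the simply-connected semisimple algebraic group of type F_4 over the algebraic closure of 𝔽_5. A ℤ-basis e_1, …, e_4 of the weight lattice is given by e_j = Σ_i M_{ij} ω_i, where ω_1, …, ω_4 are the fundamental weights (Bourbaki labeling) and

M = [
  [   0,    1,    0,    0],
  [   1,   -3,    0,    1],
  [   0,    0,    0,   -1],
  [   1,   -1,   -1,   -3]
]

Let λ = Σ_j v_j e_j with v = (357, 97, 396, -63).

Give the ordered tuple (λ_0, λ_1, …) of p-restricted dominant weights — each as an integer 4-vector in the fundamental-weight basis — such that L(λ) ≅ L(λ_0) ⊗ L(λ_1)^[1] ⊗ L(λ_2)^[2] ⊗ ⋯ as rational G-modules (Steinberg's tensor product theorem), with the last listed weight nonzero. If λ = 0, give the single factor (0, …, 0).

Converting to the ω-basis (c_i = row i of M dotted with v = (357, 97, 396, -63)):
  c_1 = 0*357 + 1*97 + 0*396 + 0*-63 = 97
  c_2 = 1*357 + -3*97 + 0*396 + 1*-63 = 3
  c_3 = 0*357 + 0*97 + 0*396 + -1*-63 = 63
  c_4 = 1*357 + -1*97 + -1*396 + -3*-63 = 53
Writing each c_i in base p = 5:
  c_1 = 97 = 2·5^0 + 4·5^1 + 3·5^2
  c_2 = 3 = 3·5^0
  c_3 = 63 = 3·5^0 + 2·5^1 + 2·5^2
  c_4 = 53 = 3·5^0 + 0·5^1 + 2·5^2
Factor λ_0 = (2, 3, 3, 3)
Factor λ_1 = (4, 0, 2, 0)
Factor λ_2 = (3, 0, 2, 2)

((2, 3, 3, 3), (4, 0, 2, 0), (3, 0, 2, 2))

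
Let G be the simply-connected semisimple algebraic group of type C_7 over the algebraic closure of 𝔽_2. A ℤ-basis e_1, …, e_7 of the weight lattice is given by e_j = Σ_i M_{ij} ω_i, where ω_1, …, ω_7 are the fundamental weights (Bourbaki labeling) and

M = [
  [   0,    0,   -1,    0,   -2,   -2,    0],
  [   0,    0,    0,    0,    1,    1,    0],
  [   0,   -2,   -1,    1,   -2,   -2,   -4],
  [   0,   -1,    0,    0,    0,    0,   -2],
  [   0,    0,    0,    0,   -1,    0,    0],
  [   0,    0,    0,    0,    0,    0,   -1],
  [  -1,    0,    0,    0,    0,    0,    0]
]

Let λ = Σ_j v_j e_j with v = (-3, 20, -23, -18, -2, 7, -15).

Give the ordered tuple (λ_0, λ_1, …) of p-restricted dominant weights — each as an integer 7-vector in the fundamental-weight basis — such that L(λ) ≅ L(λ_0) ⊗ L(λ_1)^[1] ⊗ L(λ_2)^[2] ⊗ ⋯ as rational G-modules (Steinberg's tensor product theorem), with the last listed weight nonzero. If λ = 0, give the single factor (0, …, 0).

((1, 1, 1, 0, 0, 1, 1), (0, 0, 1, 1, 1, 1, 1), (1, 1, 1, 0, 0, 1, 0), (1, 0, 1, 1, 0, 1, 0))

ω-coordinates c = M·v, v = (-3, 20, -23, -18, -2, 7, -15):
  c_1 = (0)·(-3) + (0)·(20) + (-1)·(-23) + (0)·(-18) + (-2)·(-2) + (-2)·(7) + (0)·(-15) = 13
  c_2 = (0)·(-3) + (0)·(20) + (0)·(-23) + (0)·(-18) + (1)·(-2) + (1)·(7) + (0)·(-15) = 5
  c_3 = (0)·(-3) + (-2)·(20) + (-1)·(-23) + (1)·(-18) + (-2)·(-2) + (-2)·(7) + (-4)·(-15) = 15
  c_4 = (0)·(-3) + (-1)·(20) + (0)·(-23) + (0)·(-18) + (0)·(-2) + (0)·(7) + (-2)·(-15) = 10
  c_5 = (0)·(-3) + (0)·(20) + (0)·(-23) + (0)·(-18) + (-1)·(-2) + (0)·(7) + (0)·(-15) = 2
  c_6 = (0)·(-3) + (0)·(20) + (0)·(-23) + (0)·(-18) + (0)·(-2) + (0)·(7) + (-1)·(-15) = 15
  c_7 = (-1)·(-3) + (0)·(20) + (0)·(-23) + (0)·(-18) + (0)·(-2) + (0)·(7) + (0)·(-15) = 3
Expand coordinatewise in base 2:
  c_1 = 13 = 1·2^0 + 0·2^1 + 1·2^2 + 1·2^3
  c_2 = 5 = 1·2^0 + 0·2^1 + 1·2^2
  c_3 = 15 = 1·2^0 + 1·2^1 + 1·2^2 + 1·2^3
  c_4 = 10 = 0·2^0 + 1·2^1 + 0·2^2 + 1·2^3
  c_5 = 2 = 0·2^0 + 1·2^1
  c_6 = 15 = 1·2^0 + 1·2^1 + 1·2^2 + 1·2^3
  c_7 = 3 = 1·2^0 + 1·2^1
Factor λ_0 = (1, 1, 1, 0, 0, 1, 1)
Factor λ_1 = (0, 0, 1, 1, 1, 1, 1)
Factor λ_2 = (1, 1, 1, 0, 0, 1, 0)
Factor λ_3 = (1, 0, 1, 1, 0, 1, 0)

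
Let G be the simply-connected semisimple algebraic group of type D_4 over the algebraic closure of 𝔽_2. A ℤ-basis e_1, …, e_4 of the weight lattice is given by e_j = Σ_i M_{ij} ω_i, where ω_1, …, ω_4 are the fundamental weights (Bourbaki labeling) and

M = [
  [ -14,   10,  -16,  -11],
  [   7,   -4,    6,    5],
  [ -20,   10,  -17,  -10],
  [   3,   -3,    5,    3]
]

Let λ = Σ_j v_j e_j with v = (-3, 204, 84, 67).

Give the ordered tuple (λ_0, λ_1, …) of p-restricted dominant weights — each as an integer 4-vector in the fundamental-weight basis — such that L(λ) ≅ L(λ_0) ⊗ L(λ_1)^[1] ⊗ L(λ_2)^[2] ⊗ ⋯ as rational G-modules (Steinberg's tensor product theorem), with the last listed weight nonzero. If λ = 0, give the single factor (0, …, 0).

ω-coordinates c = M·v, v = (-3, 204, 84, 67):
  c_1 = (-14)·(-3) + 10·204 + (-16)·(84) + (-11)·(67) = 1
  c_2 = (7)·(-3) + (-4)·(204) + 6·84 + 5·67 = 2
  c_3 = (-20)·(-3) + 10·204 + (-17)·(84) + (-10)·(67) = 2
  c_4 = (3)·(-3) + (-3)·(204) + 5·84 + 3·67 = 0
Expand coordinatewise in base 2:
  c_1 = 1 = 1·2^0
  c_2 = 2 = 0·2^0 + 1·2^1
  c_3 = 2 = 0·2^0 + 1·2^1
  c_4 = 0
p-restricted factor λ_0 = (1, 0, 0, 0)
p-restricted factor λ_1 = (0, 1, 1, 0)

((1, 0, 0, 0), (0, 1, 1, 0))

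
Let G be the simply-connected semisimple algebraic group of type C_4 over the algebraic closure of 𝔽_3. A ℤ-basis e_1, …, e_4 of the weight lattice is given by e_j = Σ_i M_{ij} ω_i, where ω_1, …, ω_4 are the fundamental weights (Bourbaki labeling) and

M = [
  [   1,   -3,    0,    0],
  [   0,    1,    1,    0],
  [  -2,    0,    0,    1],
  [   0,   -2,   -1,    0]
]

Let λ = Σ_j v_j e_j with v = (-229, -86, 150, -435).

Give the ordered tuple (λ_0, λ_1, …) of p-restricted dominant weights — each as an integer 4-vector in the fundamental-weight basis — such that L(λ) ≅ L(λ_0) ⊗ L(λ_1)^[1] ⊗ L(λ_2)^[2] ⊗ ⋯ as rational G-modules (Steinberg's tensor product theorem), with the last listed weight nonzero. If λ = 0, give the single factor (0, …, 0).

((2, 1, 2, 1), (0, 0, 1, 1), (0, 1, 2, 2), (1, 2, 0, 0))

Change of basis e → ω: c = M·v where v = (-229, -86, 150, -435):
  c_1 = 1*-229 + -3*-86 + 0*150 + 0*-435 = 29
  c_2 = 0*-229 + 1*-86 + 1*150 + 0*-435 = 64
  c_3 = -2*-229 + 0*-86 + 0*150 + 1*-435 = 23
  c_4 = 0*-229 + -2*-86 + -1*150 + 0*-435 = 22
Writing each c_i in base p = 3:
  c_1 = 29 = 2·3^0 + 0·3^1 + 0·3^2 + 1·3^3
  c_2 = 64 = 1·3^0 + 0·3^1 + 1·3^2 + 2·3^3
  c_3 = 23 = 2·3^0 + 1·3^1 + 2·3^2
  c_4 = 22 = 1·3^0 + 1·3^1 + 2·3^2
λ_0 = (2, 1, 2, 1)
λ_1 = (0, 0, 1, 1)
λ_2 = (0, 1, 2, 2)
λ_3 = (1, 2, 0, 0)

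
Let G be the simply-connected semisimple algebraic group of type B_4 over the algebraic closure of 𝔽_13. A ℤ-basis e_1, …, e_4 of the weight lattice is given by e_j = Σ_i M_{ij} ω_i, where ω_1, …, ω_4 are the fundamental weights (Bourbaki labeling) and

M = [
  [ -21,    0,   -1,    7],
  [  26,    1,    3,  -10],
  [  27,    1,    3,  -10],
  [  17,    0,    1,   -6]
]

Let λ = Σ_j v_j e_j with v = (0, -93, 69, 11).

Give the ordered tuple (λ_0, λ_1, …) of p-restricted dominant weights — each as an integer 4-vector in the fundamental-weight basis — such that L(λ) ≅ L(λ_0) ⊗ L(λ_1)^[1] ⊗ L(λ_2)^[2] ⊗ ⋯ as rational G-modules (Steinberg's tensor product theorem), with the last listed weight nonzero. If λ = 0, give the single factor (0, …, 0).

((8, 4, 4, 3),)

In the fundamental-weight basis, λ has coordinates c = M·v (v = (0, -93, 69, 11)):
  c_1 = -21*0 + 0*-93 + -1*69 + 7*11 = 8
  c_2 = 26*0 + 1*-93 + 3*69 + -10*11 = 4
  c_3 = 27*0 + 1*-93 + 3*69 + -10*11 = 4
  c_4 = 17*0 + 0*-93 + 1*69 + -6*11 = 3
Base-13 expansion of each c_i:
  c_1 = 8 = 8·13^0
  c_2 = 4 = 4·13^0
  c_3 = 4 = 4·13^0
  c_4 = 3 = 3·13^0
λ_0 = (8, 4, 4, 3)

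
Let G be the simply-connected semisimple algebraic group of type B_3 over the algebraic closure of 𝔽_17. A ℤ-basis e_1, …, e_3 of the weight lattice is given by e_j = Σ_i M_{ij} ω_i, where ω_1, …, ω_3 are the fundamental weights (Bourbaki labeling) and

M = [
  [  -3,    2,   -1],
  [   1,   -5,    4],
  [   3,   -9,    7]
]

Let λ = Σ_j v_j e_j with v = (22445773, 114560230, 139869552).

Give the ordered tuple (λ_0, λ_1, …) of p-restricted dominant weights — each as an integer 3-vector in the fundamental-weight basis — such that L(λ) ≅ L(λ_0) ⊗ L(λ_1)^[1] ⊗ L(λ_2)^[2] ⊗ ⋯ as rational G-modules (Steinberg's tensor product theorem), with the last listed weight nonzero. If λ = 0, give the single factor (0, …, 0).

Compute c_i = Σ_j M_{ij} v_j with v = (22445773, 114560230, 139869552):
  c_1 = (-3)·(22445773) + (2)·(114560230) + (-1)·(139869552) = 21913589
  c_2 = (1)·(22445773) + (-5)·(114560230) + (4)·(139869552) = 9122831
  c_3 = (3)·(22445773) + (-9)·(114560230) + (7)·(139869552) = 15382113
p = 17; digits c_i = Σ_j d_{ij}·17^j, 0 ≤ d_{ij} < 17:
  c_1 = 21913589 = 11·17^0 + 9·17^1 + 5·17^2 + 6·17^3 + 7·17^4 + 15·17^5
  c_2 = 9122831 = 2·17^0 + 15·17^1 + 14·17^2 + 3·17^3 + 7·17^4 + 6·17^5
  c_3 = 15382113 = 3·17^0 + 5·17^1 + 15·17^2 + 2·17^3 + 14·17^4 + 10·17^5
λ_0 = (11, 2, 3)
λ_1 = (9, 15, 5)
λ_2 = (5, 14, 15)
λ_3 = (6, 3, 2)
λ_4 = (7, 7, 14)
λ_5 = (15, 6, 10)

((11, 2, 3), (9, 15, 5), (5, 14, 15), (6, 3, 2), (7, 7, 14), (15, 6, 10))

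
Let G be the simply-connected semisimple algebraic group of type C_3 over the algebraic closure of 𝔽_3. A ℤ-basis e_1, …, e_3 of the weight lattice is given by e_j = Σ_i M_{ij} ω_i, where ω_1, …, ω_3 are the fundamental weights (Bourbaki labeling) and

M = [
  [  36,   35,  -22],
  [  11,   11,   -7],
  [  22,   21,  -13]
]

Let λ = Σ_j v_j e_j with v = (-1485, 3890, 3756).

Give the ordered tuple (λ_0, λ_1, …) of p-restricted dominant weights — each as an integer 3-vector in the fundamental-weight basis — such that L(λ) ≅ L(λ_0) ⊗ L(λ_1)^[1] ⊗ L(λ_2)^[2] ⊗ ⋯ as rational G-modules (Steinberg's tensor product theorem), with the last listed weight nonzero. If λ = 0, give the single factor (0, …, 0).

((1, 1, 0), (1, 0, 1), (0, 0, 0), (2, 0, 1), (0, 2, 2))

Compute c_i = Σ_j M_{ij} v_j with v = (-1485, 3890, 3756):
  c_1 = (36)·(-1485) + (35)·(3890) + (-22)·(3756) = 58
  c_2 = (11)·(-1485) + (11)·(3890) + (-7)·(3756) = 163
  c_3 = (22)·(-1485) + (21)·(3890) + (-13)·(3756) = 192
p = 3; digits c_i = Σ_j d_{ij}·3^j, 0 ≤ d_{ij} < 3:
  c_1 = 58 = 1·3^0 + 1·3^1 + 0·3^2 + 2·3^3
  c_2 = 163 = 1·3^0 + 0·3^1 + 0·3^2 + 0·3^3 + 2·3^4
  c_3 = 192 = 0·3^0 + 1·3^1 + 0·3^2 + 1·3^3 + 2·3^4
p-restricted factor λ_0 = (1, 1, 0)
p-restricted factor λ_1 = (1, 0, 1)
p-restricted factor λ_2 = (0, 0, 0)
p-restricted factor λ_3 = (2, 0, 1)
p-restricted factor λ_4 = (0, 2, 2)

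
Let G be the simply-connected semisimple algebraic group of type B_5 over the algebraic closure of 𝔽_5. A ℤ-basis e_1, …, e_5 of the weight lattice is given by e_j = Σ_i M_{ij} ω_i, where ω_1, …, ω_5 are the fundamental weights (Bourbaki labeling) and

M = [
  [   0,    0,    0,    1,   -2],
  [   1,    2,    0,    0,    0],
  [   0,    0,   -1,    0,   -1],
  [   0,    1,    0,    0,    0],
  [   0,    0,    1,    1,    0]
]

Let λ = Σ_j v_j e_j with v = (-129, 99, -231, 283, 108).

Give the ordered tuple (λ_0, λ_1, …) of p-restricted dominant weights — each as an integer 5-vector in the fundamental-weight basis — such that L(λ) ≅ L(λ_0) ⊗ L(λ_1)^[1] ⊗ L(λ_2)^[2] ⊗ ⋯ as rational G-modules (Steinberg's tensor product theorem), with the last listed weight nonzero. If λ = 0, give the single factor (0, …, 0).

((2, 4, 3, 4, 2), (3, 3, 4, 4, 0), (2, 2, 4, 3, 2))

In the fundamental-weight basis, λ has coordinates c = M·v (v = (-129, 99, -231, 283, 108)):
  c_1 = (0)·(-129) + (0)·(99) + (0)·(-231) + (1)·(283) + (-2)·(108) = 67
  c_2 = (1)·(-129) + (2)·(99) + (0)·(-231) + (0)·(283) + (0)·(108) = 69
  c_3 = (0)·(-129) + (0)·(99) + (-1)·(-231) + (0)·(283) + (-1)·(108) = 123
  c_4 = (0)·(-129) + (1)·(99) + (0)·(-231) + (0)·(283) + (0)·(108) = 99
  c_5 = (0)·(-129) + (0)·(99) + (1)·(-231) + (1)·(283) + (0)·(108) = 52
p = 5; digits c_i = Σ_j d_{ij}·5^j, 0 ≤ d_{ij} < 5:
  c_1 = 67 = 2·5^0 + 3·5^1 + 2·5^2
  c_2 = 69 = 4·5^0 + 3·5^1 + 2·5^2
  c_3 = 123 = 3·5^0 + 4·5^1 + 4·5^2
  c_4 = 99 = 4·5^0 + 4·5^1 + 3·5^2
  c_5 = 52 = 2·5^0 + 0·5^1 + 2·5^2
Factor λ_0 = (2, 4, 3, 4, 2)
Factor λ_1 = (3, 3, 4, 4, 0)
Factor λ_2 = (2, 2, 4, 3, 2)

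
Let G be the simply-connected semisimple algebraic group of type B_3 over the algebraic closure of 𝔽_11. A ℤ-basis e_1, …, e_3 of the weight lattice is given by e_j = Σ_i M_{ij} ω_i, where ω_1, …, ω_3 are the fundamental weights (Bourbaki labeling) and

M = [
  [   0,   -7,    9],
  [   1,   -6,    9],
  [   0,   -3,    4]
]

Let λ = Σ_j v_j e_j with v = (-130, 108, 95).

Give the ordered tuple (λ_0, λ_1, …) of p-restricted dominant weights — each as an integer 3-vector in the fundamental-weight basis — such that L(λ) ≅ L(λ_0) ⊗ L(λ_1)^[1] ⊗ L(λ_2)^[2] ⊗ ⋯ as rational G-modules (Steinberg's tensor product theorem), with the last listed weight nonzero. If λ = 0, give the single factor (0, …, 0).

Change of basis e → ω: c = M·v where v = (-130, 108, 95):
  c_1 = 0*-130 + -7*108 + 9*95 = 99
  c_2 = 1*-130 + -6*108 + 9*95 = 77
  c_3 = 0*-130 + -3*108 + 4*95 = 56
Base-11 expansion of each c_i:
  c_1 = 99 = 0·11^0 + 9·11^1
  c_2 = 77 = 0·11^0 + 7·11^1
  c_3 = 56 = 1·11^0 + 5·11^1
λ_0 = (0, 0, 1)
λ_1 = (9, 7, 5)

((0, 0, 1), (9, 7, 5))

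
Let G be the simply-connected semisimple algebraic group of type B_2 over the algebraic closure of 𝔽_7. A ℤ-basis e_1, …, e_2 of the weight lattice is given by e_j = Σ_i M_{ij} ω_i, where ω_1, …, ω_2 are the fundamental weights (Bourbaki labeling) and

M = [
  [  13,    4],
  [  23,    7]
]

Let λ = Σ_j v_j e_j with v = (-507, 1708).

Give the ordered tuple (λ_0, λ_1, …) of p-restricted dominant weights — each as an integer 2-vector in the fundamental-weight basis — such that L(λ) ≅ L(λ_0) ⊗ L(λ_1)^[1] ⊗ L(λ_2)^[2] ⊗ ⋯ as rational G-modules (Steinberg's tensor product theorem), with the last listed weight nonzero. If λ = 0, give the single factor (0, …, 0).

In the fundamental-weight basis, λ has coordinates c = M·v (v = (-507, 1708)):
  c_1 = (13)·(-507) + 4·1708 = 241
  c_2 = (23)·(-507) + 7·1708 = 295
Writing each c_i in base p = 7:
  c_1 = 241 = 3·7^0 + 6·7^1 + 4·7^2
  c_2 = 295 = 1·7^0 + 0·7^1 + 6·7^2
λ_0 = (3, 1)
λ_1 = (6, 0)
λ_2 = (4, 6)

((3, 1), (6, 0), (4, 6))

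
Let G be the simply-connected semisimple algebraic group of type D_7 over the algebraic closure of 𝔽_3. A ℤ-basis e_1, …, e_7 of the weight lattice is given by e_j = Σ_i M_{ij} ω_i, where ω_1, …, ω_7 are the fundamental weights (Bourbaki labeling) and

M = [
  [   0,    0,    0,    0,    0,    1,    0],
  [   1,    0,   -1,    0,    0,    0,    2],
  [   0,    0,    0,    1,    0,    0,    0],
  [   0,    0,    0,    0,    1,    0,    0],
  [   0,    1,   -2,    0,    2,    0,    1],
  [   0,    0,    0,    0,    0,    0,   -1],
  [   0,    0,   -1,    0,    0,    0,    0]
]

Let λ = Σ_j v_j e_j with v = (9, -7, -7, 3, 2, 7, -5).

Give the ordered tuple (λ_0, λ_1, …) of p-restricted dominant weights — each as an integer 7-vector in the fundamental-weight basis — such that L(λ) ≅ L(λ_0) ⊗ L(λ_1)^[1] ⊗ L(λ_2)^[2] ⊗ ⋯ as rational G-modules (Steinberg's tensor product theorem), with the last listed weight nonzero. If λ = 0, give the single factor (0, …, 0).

((1, 0, 0, 2, 0, 2, 1), (2, 2, 1, 0, 2, 1, 2))

Converting to the ω-basis (c_i = row i of M dotted with v = (9, -7, -7, 3, 2, 7, -5)):
  c_1 = 0*9 + 0*-7 + 0*-7 + 0*3 + 0*2 + 1*7 + 0*-5 = 7
  c_2 = 1*9 + 0*-7 + -1*-7 + 0*3 + 0*2 + 0*7 + 2*-5 = 6
  c_3 = 0*9 + 0*-7 + 0*-7 + 1*3 + 0*2 + 0*7 + 0*-5 = 3
  c_4 = 0*9 + 0*-7 + 0*-7 + 0*3 + 1*2 + 0*7 + 0*-5 = 2
  c_5 = 0*9 + 1*-7 + -2*-7 + 0*3 + 2*2 + 0*7 + 1*-5 = 6
  c_6 = 0*9 + 0*-7 + 0*-7 + 0*3 + 0*2 + 0*7 + -1*-5 = 5
  c_7 = 0*9 + 0*-7 + -1*-7 + 0*3 + 0*2 + 0*7 + 0*-5 = 7
p = 3; digits c_i = Σ_j d_{ij}·3^j, 0 ≤ d_{ij} < 3:
  c_1 = 7 = 1·3^0 + 2·3^1
  c_2 = 6 = 0·3^0 + 2·3^1
  c_3 = 3 = 0·3^0 + 1·3^1
  c_4 = 2 = 2·3^0
  c_5 = 6 = 0·3^0 + 2·3^1
  c_6 = 5 = 2·3^0 + 1·3^1
  c_7 = 7 = 1·3^0 + 2·3^1
λ_0 = (1, 0, 0, 2, 0, 2, 1)
λ_1 = (2, 2, 1, 0, 2, 1, 2)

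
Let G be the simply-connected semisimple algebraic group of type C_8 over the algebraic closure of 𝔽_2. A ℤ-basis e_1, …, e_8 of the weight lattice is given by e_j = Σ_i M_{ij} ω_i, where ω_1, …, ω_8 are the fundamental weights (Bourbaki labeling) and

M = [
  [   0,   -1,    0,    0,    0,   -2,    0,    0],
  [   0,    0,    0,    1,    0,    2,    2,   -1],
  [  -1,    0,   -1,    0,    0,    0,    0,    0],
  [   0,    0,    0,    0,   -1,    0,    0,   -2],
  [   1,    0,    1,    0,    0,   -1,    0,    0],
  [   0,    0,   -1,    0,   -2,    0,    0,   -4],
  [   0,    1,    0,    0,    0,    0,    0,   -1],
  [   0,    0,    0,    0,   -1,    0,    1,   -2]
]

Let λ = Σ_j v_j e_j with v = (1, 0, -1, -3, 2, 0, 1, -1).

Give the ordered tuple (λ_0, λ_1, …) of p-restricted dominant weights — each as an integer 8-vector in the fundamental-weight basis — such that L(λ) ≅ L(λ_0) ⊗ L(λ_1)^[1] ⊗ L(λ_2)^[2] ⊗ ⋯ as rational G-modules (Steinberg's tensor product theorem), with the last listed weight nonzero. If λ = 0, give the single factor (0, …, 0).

In the fundamental-weight basis, λ has coordinates c = M·v (v = (1, 0, -1, -3, 2, 0, 1, -1)):
  c_1 = 0*1 + -1*0 + 0*-1 + 0*-3 + 0*2 + -2*0 + 0*1 + 0*-1 = 0
  c_2 = 0*1 + 0*0 + 0*-1 + 1*-3 + 0*2 + 2*0 + 2*1 + -1*-1 = 0
  c_3 = -1*1 + 0*0 + -1*-1 + 0*-3 + 0*2 + 0*0 + 0*1 + 0*-1 = 0
  c_4 = 0*1 + 0*0 + 0*-1 + 0*-3 + -1*2 + 0*0 + 0*1 + -2*-1 = 0
  c_5 = 1*1 + 0*0 + 1*-1 + 0*-3 + 0*2 + -1*0 + 0*1 + 0*-1 = 0
  c_6 = 0*1 + 0*0 + -1*-1 + 0*-3 + -2*2 + 0*0 + 0*1 + -4*-1 = 1
  c_7 = 0*1 + 1*0 + 0*-1 + 0*-3 + 0*2 + 0*0 + 0*1 + -1*-1 = 1
  c_8 = 0*1 + 0*0 + 0*-1 + 0*-3 + -1*2 + 0*0 + 1*1 + -2*-1 = 1
Expand coordinatewise in base 2:
  c_1 = 0
  c_2 = 0
  c_3 = 0
  c_4 = 0
  c_5 = 0
  c_6 = 1 = 1·2^0
  c_7 = 1 = 1·2^0
  c_8 = 1 = 1·2^0
Factor λ_0 = (0, 0, 0, 0, 0, 1, 1, 1)

((0, 0, 0, 0, 0, 1, 1, 1),)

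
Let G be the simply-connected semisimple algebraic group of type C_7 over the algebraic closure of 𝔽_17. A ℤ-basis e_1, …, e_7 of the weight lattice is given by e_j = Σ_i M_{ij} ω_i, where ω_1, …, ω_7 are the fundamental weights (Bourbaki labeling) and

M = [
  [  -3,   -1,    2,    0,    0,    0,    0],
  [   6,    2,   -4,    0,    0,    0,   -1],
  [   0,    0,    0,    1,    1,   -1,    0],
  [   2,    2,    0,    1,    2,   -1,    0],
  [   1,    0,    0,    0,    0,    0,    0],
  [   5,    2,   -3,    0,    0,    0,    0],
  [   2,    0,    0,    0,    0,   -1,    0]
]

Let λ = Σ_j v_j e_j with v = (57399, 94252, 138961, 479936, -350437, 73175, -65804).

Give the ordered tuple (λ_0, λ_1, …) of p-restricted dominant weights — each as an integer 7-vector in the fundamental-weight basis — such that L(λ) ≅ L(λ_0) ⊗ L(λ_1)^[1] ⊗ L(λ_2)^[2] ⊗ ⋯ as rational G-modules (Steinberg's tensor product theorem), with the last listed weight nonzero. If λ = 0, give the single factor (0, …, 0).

((15, 1, 3, 9, 7, 0, 7), (11, 5, 15, 13, 10, 14, 0), (5, 12, 7, 14, 11, 15, 8), (2, 8, 11, 1, 11, 11, 8))

Converting to the ω-basis (c_i = row i of M dotted with v = (57399, 94252, 138961, 479936, -350437, 73175, -65804)):
  c_1 = -3*57399 + -1*94252 + 2*138961 + 0*479936 + 0*-350437 + 0*73175 + 0*-65804 = 11473
  c_2 = 6*57399 + 2*94252 + -4*138961 + 0*479936 + 0*-350437 + 0*73175 + -1*-65804 = 42858
  c_3 = 0*57399 + 0*94252 + 0*138961 + 1*479936 + 1*-350437 + -1*73175 + 0*-65804 = 56324
  c_4 = 2*57399 + 2*94252 + 0*138961 + 1*479936 + 2*-350437 + -1*73175 + 0*-65804 = 9189
  c_5 = 1*57399 + 0*94252 + 0*138961 + 0*479936 + 0*-350437 + 0*73175 + 0*-65804 = 57399
  c_6 = 5*57399 + 2*94252 + -3*138961 + 0*479936 + 0*-350437 + 0*73175 + 0*-65804 = 58616
  c_7 = 2*57399 + 0*94252 + 0*138961 + 0*479936 + 0*-350437 + -1*73175 + 0*-65804 = 41623
Writing each c_i in base p = 17:
  c_1 = 11473 = 15·17^0 + 11·17^1 + 5·17^2 + 2·17^3
  c_2 = 42858 = 1·17^0 + 5·17^1 + 12·17^2 + 8·17^3
  c_3 = 56324 = 3·17^0 + 15·17^1 + 7·17^2 + 11·17^3
  c_4 = 9189 = 9·17^0 + 13·17^1 + 14·17^2 + 1·17^3
  c_5 = 57399 = 7·17^0 + 10·17^1 + 11·17^2 + 11·17^3
  c_6 = 58616 = 0·17^0 + 14·17^1 + 15·17^2 + 11·17^3
  c_7 = 41623 = 7·17^0 + 0·17^1 + 8·17^2 + 8·17^3
Factor λ_0 = (15, 1, 3, 9, 7, 0, 7)
Factor λ_1 = (11, 5, 15, 13, 10, 14, 0)
Factor λ_2 = (5, 12, 7, 14, 11, 15, 8)
Factor λ_3 = (2, 8, 11, 1, 11, 11, 8)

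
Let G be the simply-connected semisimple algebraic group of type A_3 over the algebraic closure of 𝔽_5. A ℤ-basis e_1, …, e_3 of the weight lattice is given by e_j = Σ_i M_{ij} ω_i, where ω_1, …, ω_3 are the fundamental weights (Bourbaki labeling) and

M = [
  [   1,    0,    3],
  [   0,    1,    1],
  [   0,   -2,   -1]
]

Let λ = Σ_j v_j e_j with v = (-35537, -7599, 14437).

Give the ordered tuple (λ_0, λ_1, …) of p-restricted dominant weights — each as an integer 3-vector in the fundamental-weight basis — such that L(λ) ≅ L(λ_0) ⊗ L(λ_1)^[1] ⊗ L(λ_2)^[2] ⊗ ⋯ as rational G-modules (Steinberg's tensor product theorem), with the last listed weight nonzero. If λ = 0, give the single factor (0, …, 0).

In the fundamental-weight basis, λ has coordinates c = M·v (v = (-35537, -7599, 14437)):
  c_1 = 1*-35537 + 0*-7599 + 3*14437 = 7774
  c_2 = 0*-35537 + 1*-7599 + 1*14437 = 6838
  c_3 = 0*-35537 + -2*-7599 + -1*14437 = 761
Writing each c_i in base p = 5:
  c_1 = 7774 = 4·5^0 + 4·5^1 + 0·5^2 + 2·5^3 + 2·5^4 + 2·5^5
  c_2 = 6838 = 3·5^0 + 2·5^1 + 3·5^2 + 4·5^3 + 0·5^4 + 2·5^5
  c_3 = 761 = 1·5^0 + 2·5^1 + 0·5^2 + 1·5^3 + 1·5^4
p-restricted factor λ_0 = (4, 3, 1)
p-restricted factor λ_1 = (4, 2, 2)
p-restricted factor λ_2 = (0, 3, 0)
p-restricted factor λ_3 = (2, 4, 1)
p-restricted factor λ_4 = (2, 0, 1)
p-restricted factor λ_5 = (2, 2, 0)

((4, 3, 1), (4, 2, 2), (0, 3, 0), (2, 4, 1), (2, 0, 1), (2, 2, 0))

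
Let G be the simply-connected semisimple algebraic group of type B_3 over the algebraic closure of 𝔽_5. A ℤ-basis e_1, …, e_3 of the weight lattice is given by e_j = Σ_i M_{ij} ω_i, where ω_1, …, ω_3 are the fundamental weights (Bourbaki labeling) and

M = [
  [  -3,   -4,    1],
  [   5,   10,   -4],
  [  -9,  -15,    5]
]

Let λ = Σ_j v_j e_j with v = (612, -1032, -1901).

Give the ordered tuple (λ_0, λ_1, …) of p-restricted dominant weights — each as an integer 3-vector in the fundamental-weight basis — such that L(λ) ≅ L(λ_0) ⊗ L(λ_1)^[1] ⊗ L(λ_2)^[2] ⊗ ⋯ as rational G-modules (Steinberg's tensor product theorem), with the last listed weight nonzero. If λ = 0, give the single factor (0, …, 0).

In the fundamental-weight basis, λ has coordinates c = M·v (v = (612, -1032, -1901)):
  c_1 = -3*612 + -4*-1032 + 1*-1901 = 391
  c_2 = 5*612 + 10*-1032 + -4*-1901 = 344
  c_3 = -9*612 + -15*-1032 + 5*-1901 = 467
Expand coordinatewise in base 5:
  c_1 = 391 = 1·5^0 + 3·5^1 + 0·5^2 + 3·5^3
  c_2 = 344 = 4·5^0 + 3·5^1 + 3·5^2 + 2·5^3
  c_3 = 467 = 2·5^0 + 3·5^1 + 3·5^2 + 3·5^3
λ_0 = (1, 4, 2)
λ_1 = (3, 3, 3)
λ_2 = (0, 3, 3)
λ_3 = (3, 2, 3)

((1, 4, 2), (3, 3, 3), (0, 3, 3), (3, 2, 3))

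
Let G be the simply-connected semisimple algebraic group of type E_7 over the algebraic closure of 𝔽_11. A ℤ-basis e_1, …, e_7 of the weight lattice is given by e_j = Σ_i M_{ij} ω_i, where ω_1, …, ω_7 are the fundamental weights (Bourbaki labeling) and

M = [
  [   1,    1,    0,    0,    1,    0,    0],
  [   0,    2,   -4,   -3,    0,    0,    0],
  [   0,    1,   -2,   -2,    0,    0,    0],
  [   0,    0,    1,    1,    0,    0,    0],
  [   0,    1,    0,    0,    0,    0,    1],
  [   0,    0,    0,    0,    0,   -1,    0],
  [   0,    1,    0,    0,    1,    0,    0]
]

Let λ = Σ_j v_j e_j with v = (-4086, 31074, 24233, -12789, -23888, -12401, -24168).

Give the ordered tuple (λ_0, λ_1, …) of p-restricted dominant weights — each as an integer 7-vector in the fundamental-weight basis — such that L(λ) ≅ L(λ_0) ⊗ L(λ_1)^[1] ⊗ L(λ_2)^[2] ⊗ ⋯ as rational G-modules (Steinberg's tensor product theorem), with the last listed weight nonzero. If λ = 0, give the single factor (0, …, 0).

Converting to the ω-basis (c_i = row i of M dotted with v = (-4086, 31074, 24233, -12789, -23888, -12401, -24168)):
  c_1 = 1*-4086 + 1*31074 + 0*24233 + 0*-12789 + 1*-23888 + 0*-12401 + 0*-24168 = 3100
  c_2 = 0*-4086 + 2*31074 + -4*24233 + -3*-12789 + 0*-23888 + 0*-12401 + 0*-24168 = 3583
  c_3 = 0*-4086 + 1*31074 + -2*24233 + -2*-12789 + 0*-23888 + 0*-12401 + 0*-24168 = 8186
  c_4 = 0*-4086 + 0*31074 + 1*24233 + 1*-12789 + 0*-23888 + 0*-12401 + 0*-24168 = 11444
  c_5 = 0*-4086 + 1*31074 + 0*24233 + 0*-12789 + 0*-23888 + 0*-12401 + 1*-24168 = 6906
  c_6 = 0*-4086 + 0*31074 + 0*24233 + 0*-12789 + 0*-23888 + -1*-12401 + 0*-24168 = 12401
  c_7 = 0*-4086 + 1*31074 + 0*24233 + 0*-12789 + 1*-23888 + 0*-12401 + 0*-24168 = 7186
Writing each c_i in base p = 11:
  c_1 = 3100 = 9·11^0 + 6·11^1 + 3·11^2 + 2·11^3
  c_2 = 3583 = 8·11^0 + 6·11^1 + 7·11^2 + 2·11^3
  c_3 = 8186 = 2·11^0 + 7·11^1 + 1·11^2 + 6·11^3
  c_4 = 11444 = 4·11^0 + 6·11^1 + 6·11^2 + 8·11^3
  c_5 = 6906 = 9·11^0 + 0·11^1 + 2·11^2 + 5·11^3
  c_6 = 12401 = 4·11^0 + 5·11^1 + 3·11^2 + 9·11^3
  c_7 = 7186 = 3·11^0 + 4·11^1 + 4·11^2 + 5·11^3
λ_0 = (9, 8, 2, 4, 9, 4, 3)
λ_1 = (6, 6, 7, 6, 0, 5, 4)
λ_2 = (3, 7, 1, 6, 2, 3, 4)
λ_3 = (2, 2, 6, 8, 5, 9, 5)

((9, 8, 2, 4, 9, 4, 3), (6, 6, 7, 6, 0, 5, 4), (3, 7, 1, 6, 2, 3, 4), (2, 2, 6, 8, 5, 9, 5))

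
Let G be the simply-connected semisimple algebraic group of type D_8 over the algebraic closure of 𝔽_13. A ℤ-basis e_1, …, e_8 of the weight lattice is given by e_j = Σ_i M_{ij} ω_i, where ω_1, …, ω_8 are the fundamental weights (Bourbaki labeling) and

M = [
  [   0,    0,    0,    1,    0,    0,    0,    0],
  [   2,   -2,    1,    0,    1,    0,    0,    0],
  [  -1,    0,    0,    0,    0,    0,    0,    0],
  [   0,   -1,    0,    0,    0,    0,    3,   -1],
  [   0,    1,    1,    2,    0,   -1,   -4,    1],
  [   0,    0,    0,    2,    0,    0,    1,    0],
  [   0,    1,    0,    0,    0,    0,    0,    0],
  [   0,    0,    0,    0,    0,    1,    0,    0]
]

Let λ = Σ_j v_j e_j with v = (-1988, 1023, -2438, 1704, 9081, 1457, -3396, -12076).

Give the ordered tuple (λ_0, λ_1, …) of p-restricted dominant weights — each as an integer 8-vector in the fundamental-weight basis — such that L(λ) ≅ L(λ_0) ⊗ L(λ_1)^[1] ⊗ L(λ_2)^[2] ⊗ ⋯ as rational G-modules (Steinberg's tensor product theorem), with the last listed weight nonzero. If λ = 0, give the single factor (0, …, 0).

((1, 10, 12, 7, 3, 12, 9, 1), (1, 8, 9, 1, 1, 0, 0, 8), (10, 3, 11, 5, 12, 0, 6, 8))

In the fundamental-weight basis, λ has coordinates c = M·v (v = (-1988, 1023, -2438, 1704, 9081, 1457, -3396, -12076)):
  c_1 = (0)·(-1988) + (0)·(1023) + (0)·(-2438) + (1)·(1704) + (0)·(9081) + (0)·(1457) + (0)·(-3396) + (0)·(-12076) = 1704
  c_2 = (2)·(-1988) + (-2)·(1023) + (1)·(-2438) + (0)·(1704) + (1)·(9081) + (0)·(1457) + (0)·(-3396) + (0)·(-12076) = 621
  c_3 = (-1)·(-1988) + (0)·(1023) + (0)·(-2438) + (0)·(1704) + (0)·(9081) + (0)·(1457) + (0)·(-3396) + (0)·(-12076) = 1988
  c_4 = (0)·(-1988) + (-1)·(1023) + (0)·(-2438) + (0)·(1704) + (0)·(9081) + (0)·(1457) + (3)·(-3396) + (-1)·(-12076) = 865
  c_5 = (0)·(-1988) + (1)·(1023) + (1)·(-2438) + (2)·(1704) + (0)·(9081) + (-1)·(1457) + (-4)·(-3396) + (1)·(-12076) = 2044
  c_6 = (0)·(-1988) + (0)·(1023) + (0)·(-2438) + (2)·(1704) + (0)·(9081) + (0)·(1457) + (1)·(-3396) + (0)·(-12076) = 12
  c_7 = (0)·(-1988) + (1)·(1023) + (0)·(-2438) + (0)·(1704) + (0)·(9081) + (0)·(1457) + (0)·(-3396) + (0)·(-12076) = 1023
  c_8 = (0)·(-1988) + (0)·(1023) + (0)·(-2438) + (0)·(1704) + (0)·(9081) + (1)·(1457) + (0)·(-3396) + (0)·(-12076) = 1457
Expand coordinatewise in base 13:
  c_1 = 1704 = 1·13^0 + 1·13^1 + 10·13^2
  c_2 = 621 = 10·13^0 + 8·13^1 + 3·13^2
  c_3 = 1988 = 12·13^0 + 9·13^1 + 11·13^2
  c_4 = 865 = 7·13^0 + 1·13^1 + 5·13^2
  c_5 = 2044 = 3·13^0 + 1·13^1 + 12·13^2
  c_6 = 12 = 12·13^0
  c_7 = 1023 = 9·13^0 + 0·13^1 + 6·13^2
  c_8 = 1457 = 1·13^0 + 8·13^1 + 8·13^2
Factor λ_0 = (1, 10, 12, 7, 3, 12, 9, 1)
Factor λ_1 = (1, 8, 9, 1, 1, 0, 0, 8)
Factor λ_2 = (10, 3, 11, 5, 12, 0, 6, 8)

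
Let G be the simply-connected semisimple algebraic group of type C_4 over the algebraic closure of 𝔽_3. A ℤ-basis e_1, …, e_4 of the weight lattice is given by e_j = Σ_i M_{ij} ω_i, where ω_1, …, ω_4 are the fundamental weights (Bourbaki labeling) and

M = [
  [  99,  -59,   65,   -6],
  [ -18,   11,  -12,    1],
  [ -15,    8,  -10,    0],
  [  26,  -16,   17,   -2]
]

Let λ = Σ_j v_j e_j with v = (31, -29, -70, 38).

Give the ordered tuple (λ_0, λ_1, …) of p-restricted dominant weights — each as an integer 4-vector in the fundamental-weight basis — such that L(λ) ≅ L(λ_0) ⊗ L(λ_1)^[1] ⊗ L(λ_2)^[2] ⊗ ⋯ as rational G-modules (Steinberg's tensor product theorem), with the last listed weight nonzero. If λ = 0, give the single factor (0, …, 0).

Converting to the ω-basis (c_i = row i of M dotted with v = (31, -29, -70, 38)):
  c_1 = 99·31 + (-59)·(-29) + (65)·(-70) + (-6)·(38) = 2
  c_2 = (-18)·(31) + (11)·(-29) + (-12)·(-70) + 1·38 = 1
  c_3 = (-15)·(31) + (8)·(-29) + (-10)·(-70) + 0·38 = 3
  c_4 = 26·31 + (-16)·(-29) + (17)·(-70) + (-2)·(38) = 4
Writing each c_i in base p = 3:
  c_1 = 2 = 2·3^0
  c_2 = 1 = 1·3^0
  c_3 = 3 = 0·3^0 + 1·3^1
  c_4 = 4 = 1·3^0 + 1·3^1
Factor λ_0 = (2, 1, 0, 1)
Factor λ_1 = (0, 0, 1, 1)

((2, 1, 0, 1), (0, 0, 1, 1))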